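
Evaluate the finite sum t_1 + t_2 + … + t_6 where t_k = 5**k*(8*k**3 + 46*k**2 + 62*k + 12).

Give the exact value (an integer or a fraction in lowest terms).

The ratio is 5*(4*k**3 + 35*k**2 + 89*k + 64)/(4*k**3 + 23*k**2 + 31*k + 6).
Factor: A=5; B=1; C=k**3 + 23*k**2/4 + 31*k/4 + 3/2.
f must satisfy (5)·f(k+1) − (1)·f(k) = k**3 + 23*k**2/4 + 31*k/4 + 3/2.
deg f ≤ 3 (via 0,0,3).
Solving with deg f ≤ 3: f(k) = (k**3 + 2*k**2 - k - 1)/4.
Then R = B(k−1)f/C = (k**3 + 2*k**2 - k - 1)/(4*k**3 + 23*k**2 + 31*k + 6), so s_k = R(k)·t_k = 2*5**k*(k**3 + 2*k**2 - k - 1).
s_(k+1) − s_k = 5**k*(8*k**3 + 46*k**2 + 62*k + 12) = t_k.
Σ_(k=1)^(6) t_k = s_(7) − s_(1) = 67656250 − (10) = 67656240.

Σ = 67656240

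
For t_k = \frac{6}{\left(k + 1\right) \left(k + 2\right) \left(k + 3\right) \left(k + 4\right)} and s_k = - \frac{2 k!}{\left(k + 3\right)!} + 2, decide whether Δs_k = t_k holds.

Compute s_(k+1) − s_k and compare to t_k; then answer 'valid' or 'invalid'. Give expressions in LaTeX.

Valid: the claim telescopes to t_k.

s_(k+1) = -2*factorial(k + 1)/factorial(k + 4) + 2
s_(k+1) − s_k = 6/((k + 1)*(k + 2)*(k + 3)*(k + 4))
(s_(k+1) − s_k) − t_k = 0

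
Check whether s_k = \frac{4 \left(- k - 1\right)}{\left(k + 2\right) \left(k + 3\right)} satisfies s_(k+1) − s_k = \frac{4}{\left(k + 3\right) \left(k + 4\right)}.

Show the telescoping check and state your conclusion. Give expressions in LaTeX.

s_(k+1) = 4*(-k - 2)/((k + 3)*(k + 4))
s_(k+1) − s_k = 4*k/(k**3 + 9*k**2 + 26*k + 24)
(s_(k+1) − s_k) − t_k = -8/(k**3 + 9*k**2 + 26*k + 24)

Invalid: residual - \frac{8}{k^{3} + 9 k^{2} + 26 k + 24} ≠ 0.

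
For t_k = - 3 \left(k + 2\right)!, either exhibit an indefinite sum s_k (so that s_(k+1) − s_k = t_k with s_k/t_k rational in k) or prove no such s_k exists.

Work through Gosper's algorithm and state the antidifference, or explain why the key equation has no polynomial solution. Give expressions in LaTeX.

Compute t_(k+1)/t_k: get k + 3.
So A=k + 3 and B=1, with C=1.
Key eq: (k + 3)·f(k+1) = (1)·f(k) + (1).
From deg A=1, deg B=0, deg C=0: d=-1.
Bound -1 < 0, so the key equation has no polynomial solution.

none (Gosper's algorithm certifies no s_k)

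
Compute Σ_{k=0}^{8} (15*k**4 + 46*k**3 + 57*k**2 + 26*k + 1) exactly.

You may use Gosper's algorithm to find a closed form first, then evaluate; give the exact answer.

Σ = 203769

Ratio r(k) = (15*k**4 + 106*k**3 + 285*k**2 + 338*k + 145)/(15*k**4 + 46*k**3 + 57*k**2 + 26*k + 1).
A = 1, B = 1, C = k**4 + 46*k**3/15 + 19*k**2/5 + 26*k/15 + 1/15.
f must satisfy (1)·f(k+1) − (1)·f(k) = k**4 + 46*k**3/15 + 19*k**2/5 + 26*k/15 + 1/15.
d = 5 from the (0,0,4) case.
Solve for f: f(k) = k*(3*k**4 + 4*k**3 + k**2 - 4*k - 3)/15 (degree 5 ≤ 5).
Certificate R = B(k−1)f/C = k*(3*k**4 + 4*k**3 + k**2 - 4*k - 3)/(15*k**4 + 46*k**3 + 57*k**2 + 26*k + 1) gives s_k = k*(3*k**4 + 4*k**3 + k**2 - 4*k - 3).
Δs = 15*k**4 + 46*k**3 + 57*k**2 + 26*k + 1, as required.
Evaluate s at k=9 and k=0: 203769 and 0; difference 203769.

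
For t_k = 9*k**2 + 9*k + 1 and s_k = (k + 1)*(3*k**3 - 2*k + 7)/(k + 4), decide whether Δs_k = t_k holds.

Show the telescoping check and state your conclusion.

s_(k+1) = (k + 2)*(-2*k + 3*(k + 1)**3 + 5)/(k + 5)
s_(k+1) − s_k = (9*k**4 + 72*k**3 + 127*k**2 + 72*k + 29)/(k**2 + 9*k + 20)
(s_(k+1) − s_k) − t_k = 9*(-2*k**3 - 15*k**2 - 13*k + 1)/(k**2 + 9*k + 20)

Invalid: residual 9*(-2*k**3 - 15*k**2 - 13*k + 1)/(k**2 + 9*k + 20) ≠ 0.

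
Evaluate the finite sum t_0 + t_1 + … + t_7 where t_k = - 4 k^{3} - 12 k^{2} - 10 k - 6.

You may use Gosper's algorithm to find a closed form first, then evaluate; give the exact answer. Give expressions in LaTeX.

Σ = -5144

The ratio is (2*k**3 + 12*k**2 + 23*k + 16)/(2*k**3 + 6*k**2 + 5*k + 3).
Normal form (A,B,C) = (1, 1, k**3 + 3*k**2 + 5*k/2 + 3/2).
f must satisfy (1)·f(k+1) − (1)·f(k) = k**3 + 3*k**2 + 5*k/2 + 3/2.
Bound: deg f ≤ 4.
Coefficient equations give f(k) = k*(k**3 + 2*k**2 + 3)/4.
Certificate R = B(k−1)f/C = k*(k**3 + 2*k**2 + 3)/(2*(2*k**3 + 6*k**2 + 5*k + 3)) gives s_k = k*(-k**3 - 2*k**2 - 3).
Verify: -4*k**3 - 12*k**2 - 10*k - 6 matches t_k.
Σ_(k=0)^(7) t_k = s_(8) − s_(0) = -5144 − (0) = -5144.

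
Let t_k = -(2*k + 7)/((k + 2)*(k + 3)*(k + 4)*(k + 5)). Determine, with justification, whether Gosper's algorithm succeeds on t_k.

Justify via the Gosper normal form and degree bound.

Ratio r(k) = (k + 2)*(2*k + 9)/((k + 6)*(2*k + 7)).
Factor: A=k + 2; B=k + 6; C=k + 7/2.
Solve (k + 2)·f(k+1) − (k + 5)·f(k) = k + 7/2.
Bound: deg f ≤ 3.
Solve for f: f(k) = k*(k + 3)*(k + 6)/16 (degree 3 ≤ 3).
Get s_k = R·t_k = k*(-k - 6)/(8*(k**2 + 6*k + 8)) with R(k) = B(k−1)f(k)/C(k) = k*(k + 3)*(k + 5)*(k + 6)/(8*(2*k + 7)).
Verify: (-2*k - 7)/(k**4 + 14*k**3 + 71*k**2 + 154*k + 120) matches t_k.

Yes. s_k = k*(-k - 6)/(8*(k**2 + 6*k + 8)).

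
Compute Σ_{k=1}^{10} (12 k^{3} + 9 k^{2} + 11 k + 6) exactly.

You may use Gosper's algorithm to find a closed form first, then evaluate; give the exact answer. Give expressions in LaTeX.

Σ = 40430

Compute t_(k+1)/t_k: get (12*k**3 + 45*k**2 + 65*k + 38)/(12*k**3 + 9*k**2 + 11*k + 6).
Factor: A=1; B=1; C=k**3 + 3*k**2/4 + 11*k/12 + 1/2.
Need (1)·f(k+1) − (1)·f(k) = k**3 + 3*k**2/4 + 11*k/12 + 1/2.
Bound: deg f ≤ 4.
Coefficient equations give f(k) = k*(3*k**3 - 3*k**2 + 4*k + 2)/12.
So s_k = (B(k−1)f/C)·t_k = (k*(3*k**3 - 3*k**2 + 4*k + 2)/(12*k**3 + 9*k**2 + 11*k + 6))·t_k = k*(3*k**3 - 3*k**2 + 4*k + 2).
s_(k+1) − s_k = 12*k**3 + 9*k**2 + 11*k + 6 = t_k.
Evaluate s at k=11 and k=1: 40436 and 6; difference 40430.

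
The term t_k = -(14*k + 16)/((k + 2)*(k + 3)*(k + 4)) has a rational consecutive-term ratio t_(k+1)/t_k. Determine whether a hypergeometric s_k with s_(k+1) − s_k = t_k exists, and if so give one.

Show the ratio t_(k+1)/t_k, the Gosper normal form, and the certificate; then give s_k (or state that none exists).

s_k = -k*(11*k + 13)/(3*(k + 2)*(k + 3))

r(k) = (k + 2)*(7*k + 15)/((k + 5)*(7*k + 8)) after simplifying.
A = k + 2, B = k + 5, C = k + 8/7.
f must satisfy (k + 2)·f(k+1) − (k + 4)·f(k) = k + 8/7.
deg f ≤ 2 (via 1,1,1).
Solve for f: f(k) = k*(11*k + 13)/42 (degree 2 ≤ 2).
Get s_k = R·t_k = -k*(11*k + 13)/(3*(k + 2)*(k + 3)) with R(k) = B(k−1)f(k)/C(k) = k*(k + 4)*(11*k + 13)/(6*(7*k + 8)).
Verify: 2*(-7*k - 8)/(k**3 + 9*k**2 + 26*k + 24) matches t_k.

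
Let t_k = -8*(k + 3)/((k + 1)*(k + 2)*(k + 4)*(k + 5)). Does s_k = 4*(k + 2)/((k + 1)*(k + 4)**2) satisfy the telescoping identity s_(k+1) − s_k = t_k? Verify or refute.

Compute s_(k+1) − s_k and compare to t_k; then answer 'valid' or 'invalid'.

s_(k+1) = 4*(k + 3)/((k + 2)*(k + 5)**2)
s_(k+1) − s_k = 4*((k + 1)*(k + 3)*(k + 4)**2 - (k + 2)**2*(k + 5)**2)/((k + 1)*(k + 2)*(k + 4)**2*(k + 5)**2)
(s_(k+1) − s_k) − t_k = 8*(3*k**2 + 21*k + 34)/(k**6 + 21*k**5 + 177*k**4 + 759*k**3 + 1722*k**2 + 1920*k + 800)

Invalid: residual 8*(3*k**2 + 21*k + 34)/(k**6 + 21*k**5 + 177*k**4 + 759*k**3 + 1722*k**2 + 1920*k + 800) ≠ 0.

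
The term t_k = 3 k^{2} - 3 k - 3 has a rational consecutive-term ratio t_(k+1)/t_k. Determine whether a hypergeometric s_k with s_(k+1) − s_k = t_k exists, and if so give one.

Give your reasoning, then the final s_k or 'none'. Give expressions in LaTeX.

t_(k+1)/t_k = (k**2 + k - 1)/(k**2 - k - 1).
Take A(k)=1, B(k)=1, C(k)=k**2 - k - 1.
f must satisfy (1)·f(k+1) − (1)·f(k) = k**2 - k - 1.
deg f ≤ 3 (via 0,0,2).
Match coefficients ⇒ f(k) = k*(k**2 - 3*k - 1)/3.
So s_k = (B(k−1)f/C)·t_k = (k*(k**2 - 3*k - 1)/(3*(k**2 - k - 1)))·t_k = k*(k**2 - 3*k - 1).
s_(k+1) − s_k = 3*k**2 - 3*k - 3 = t_k.

s_k = k \left(k^{2} - 3 k - 1\right)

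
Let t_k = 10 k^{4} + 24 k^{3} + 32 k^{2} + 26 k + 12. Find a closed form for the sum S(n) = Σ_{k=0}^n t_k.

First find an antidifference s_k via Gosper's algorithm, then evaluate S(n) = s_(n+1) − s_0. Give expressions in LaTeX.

Step 1: r(k) = (5*k**4 + 32*k**3 + 82*k**2 + 101*k + 52)/(5*k**4 + 12*k**3 + 16*k**2 + 13*k + 6).
A = 1, B = 1, C = k**4 + 12*k**3/5 + 16*k**2/5 + 13*k/5 + 6/5.
Set up (1)·f(k+1) − (1)·f(k) − (k**4 + 12*k**3/5 + 16*k**2/5 + 13*k/5 + 6/5) = 0.
Degrees (0,0,4) ⇒ d ≤ 5.
Solving with deg f ≤ 5: f(k) = k*(2*k**4 + k**3 + 2*k**2 + 3*k + 4)/10.
So s_k = (B(k−1)f/C)·t_k = (k*(2*k**4 + k**3 + 2*k**2 + 3*k + 4)/(2*(5*k**4 + 12*k**3 + 16*k**2 + 13*k + 6)))·t_k = k*(2*k**4 + k**3 + 2*k**2 + 3*k + 4).
s_(k+1) − s_k = 10*k**4 + 24*k**3 + 32*k**2 + 26*k + 12 = t_k.
Telescope: S(n) = s_(n+1) − s_(0) = 2*n**5 + 11*n**4 + 26*n**3 + 35*n**2 + 30*n + 12 − (0) = 2*n**5 + 11*n**4 + 26*n**3 + 35*n**2 + 30*n + 12.

S(n) = 2 n^{5} + 11 n^{4} + 26 n^{3} + 35 n^{2} + 30 n + 12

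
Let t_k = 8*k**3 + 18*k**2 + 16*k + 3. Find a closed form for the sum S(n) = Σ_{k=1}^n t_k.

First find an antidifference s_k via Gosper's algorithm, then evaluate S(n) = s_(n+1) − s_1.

S(n) = n*(2*n**3 + 10*n**2 + 19*n + 14)

Ratio r(k) = (8*k**3 + 42*k**2 + 76*k + 45)/(8*k**3 + 18*k**2 + 16*k + 3).
Gosper form: A/B · C(k+1)/C(k) with A=1, B=1, C=k**3 + 9*k**2/4 + 2*k + 3/8.
f must satisfy (1)·f(k+1) − (1)·f(k) = k**3 + 9*k**2/4 + 2*k + 3/8.
From deg A=0, deg B=0, deg C=3: d=4.
A polynomial solution: f(k) = k*(2*k**3 + 2*k**2 + k - 2)/8.
Then R = B(k−1)f/C = k*(2*k**3 + 2*k**2 + k - 2)/((4*k + 1)*(2*k**2 + 4*k + 3)), so s_k = R(k)·t_k = k*(2*k**3 + 2*k**2 + k - 2).
s_(k+1) − s_k = 8*k**3 + 18*k**2 + 16*k + 3 = t_k.
Σ_(k=1)^n t_k = s_(n+1) − s_(1) = (2*n**4 + 10*n**3 + 19*n**2 + 14*n + 3) − (3), i.e. n*(2*n**3 + 10*n**2 + 19*n + 14).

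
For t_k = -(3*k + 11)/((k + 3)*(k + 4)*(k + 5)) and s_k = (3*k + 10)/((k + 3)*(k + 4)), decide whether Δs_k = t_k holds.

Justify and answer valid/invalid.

valid; difference matches t_k

s_(k+1) = (3*k + 13)/((k + 4)*(k + 5))
s_(k+1) − s_k = (-3*k - 11)/(k**3 + 12*k**2 + 47*k + 60)
(s_(k+1) − s_k) − t_k = 0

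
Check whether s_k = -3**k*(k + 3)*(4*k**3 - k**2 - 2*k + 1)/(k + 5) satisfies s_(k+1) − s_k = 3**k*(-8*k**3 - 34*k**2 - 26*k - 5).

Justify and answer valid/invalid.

Invalid: residual 3**k*(16*k**4 + 140*k**3 + 394*k**2 + 274*k + 48)/(k**2 + 11*k + 30) ≠ 0.

s_(k+1) = 3**(k + 1)*(k + 4)*(2*k - 4*(k + 1)**3 + (k + 1)**2 + 1)/(k + 6)
s_(k+1) − s_k = 3**k*(-8*k**5 - 106*k**4 - 500*k**3 - 917*k**2 - 561*k - 102)/(k**2 + 11*k + 30)
(s_(k+1) − s_k) − t_k = 3**k*(16*k**4 + 140*k**3 + 394*k**2 + 274*k + 48)/(k**2 + 11*k + 30)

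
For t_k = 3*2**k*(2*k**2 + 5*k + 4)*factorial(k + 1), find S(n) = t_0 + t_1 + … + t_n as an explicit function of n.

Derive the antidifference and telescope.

t_(k+1)/t_k = 2*(2*k**3 + 13*k**2 + 29*k + 22)/(2*k**2 + 5*k + 4).
Normal form (A,B,C) = (2*k + 4, 1, k**2 + 5*k/2 + 2).
Set up (2*k + 4)·f(k+1) − (1)·f(k) − (k**2 + 5*k/2 + 2) = 0.
Degrees (1,0,2) ⇒ d ≤ 1.
Solve for f: f(k) = k/2 (degree 1 ≤ 1).
Certificate R = B(k−1)f/C = k/(2*k**2 + 5*k + 4) gives s_k = 3*2**k*k*factorial(k + 1).
s_(k+1) − s_k = 3*2**k*(2*k**2 + 5*k + 4)*factorial(k + 1) = t_k.
Σ_(k=0)^n t_k = s_(n+1) − s_(0) = (6*2**n*(n + 1)*factorial(n + 2)) − (0), i.e. 6*2**n*(n + 1)*factorial(n + 2).

S(n) = 6*2**n*(n + 1)*factorial(n + 2)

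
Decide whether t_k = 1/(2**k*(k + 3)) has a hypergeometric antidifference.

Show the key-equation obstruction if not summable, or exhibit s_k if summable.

The ratio is (k + 3)/(2*(k + 4)).
Gosper form: A/B · C(k+1)/C(k) with A=k/2 + 3/2, B=k + 4, C=1.
Key eq: (k/2 + 3/2)·f(k+1) = (k + 3)·f(k) + (1).
Degrees (1,1,0) ⇒ d ≤ -1.
d = -1 < 0 ⇒ no nonzero polynomial f; not summable.

No. Not Gosper-summable.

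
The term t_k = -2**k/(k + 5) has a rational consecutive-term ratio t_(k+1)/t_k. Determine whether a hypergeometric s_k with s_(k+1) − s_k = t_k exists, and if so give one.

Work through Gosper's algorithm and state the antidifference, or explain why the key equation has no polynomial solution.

t_(k+1)/t_k = 2*(k + 5)/(k + 6).
Take A(k)=2*k + 10, B(k)=k + 6, C(k)=1.
f must satisfy (2*k + 10)·f(k+1) − (k + 5)·f(k) = 1.
From deg A=1, deg B=1, deg C=0: d=-1.
Negative degree bound (-1): no f exists, t_k not Gosper-summable.

no hypergeometric antidifference exists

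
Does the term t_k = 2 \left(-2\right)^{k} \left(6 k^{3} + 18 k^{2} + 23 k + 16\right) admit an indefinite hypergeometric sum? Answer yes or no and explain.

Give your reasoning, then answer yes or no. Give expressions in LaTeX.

t_(k+1)/t_k = 2*(-6*k**3 - 36*k**2 - 77*k - 63)/(6*k**3 + 18*k**2 + 23*k + 16).
Factor: A=-2; B=1; C=k**3 + 3*k**2 + 23*k/6 + 8/3.
Key eq: (-2)·f(k+1) = (1)·f(k) + (k**3 + 3*k**2 + 23*k/6 + 8/3).
Bound: deg f ≤ 3.
Solve for f: f(k) = -(2*k**3 + 2*k**2 + k + 2)/6 (degree 3 ≤ 3).
Get s_k = R·t_k = (-2)**(k + 1)*(2*k**3 + 2*k**2 + k + 2) with R(k) = B(k−1)f(k)/C(k) = -(2*k**3 + 2*k**2 + k + 2)/(6*k**3 + 18*k**2 + 23*k + 16).
Δs = 2*(-2)**k*(6*k**3 + 18*k**2 + 23*k + 16), as required.

Yes. s_k = \left(-2\right)^{k + 1} \left(2 k^{3} + 2 k^{2} + k + 2\right).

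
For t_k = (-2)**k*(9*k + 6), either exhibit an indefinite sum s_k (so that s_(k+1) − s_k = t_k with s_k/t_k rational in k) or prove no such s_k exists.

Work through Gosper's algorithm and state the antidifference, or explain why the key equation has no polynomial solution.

s_k = -3*(-2)**k*k

Compute t_(k+1)/t_k: get 2*(-3*k - 5)/(3*k + 2).
Factor: A=-2; B=1; C=k + 2/3.
Need (-2)·f(k+1) − (1)·f(k) = k + 2/3.
Bound: deg f ≤ 1.
A polynomial solution: f(k) = -k/3.
Get s_k = R·t_k = -3*(-2)**k*k with R(k) = B(k−1)f(k)/C(k) = -k/(3*k + 2).
Δs = (-2)**k*(9*k + 6), as required.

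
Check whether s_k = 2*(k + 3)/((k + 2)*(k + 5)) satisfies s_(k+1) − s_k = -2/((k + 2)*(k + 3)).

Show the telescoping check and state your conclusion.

Invalid: residual 8*(k + 4)/(k**4 + 16*k**3 + 91*k**2 + 216*k + 180) ≠ 0.

s_(k+1) = 2*(k + 4)/((k + 3)*(k + 6))
s_(k+1) − s_k = 2*(-k**2 - 7*k - 14)/(k**4 + 16*k**3 + 91*k**2 + 216*k + 180)
(s_(k+1) − s_k) − t_k = 8*(k + 4)/(k**4 + 16*k**3 + 91*k**2 + 216*k + 180)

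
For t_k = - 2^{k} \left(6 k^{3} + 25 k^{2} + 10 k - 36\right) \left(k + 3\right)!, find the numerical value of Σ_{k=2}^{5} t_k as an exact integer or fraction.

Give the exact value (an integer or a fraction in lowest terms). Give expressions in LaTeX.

Σ = -1857945600

Step 1: r(k) = 2*(6*k**4 + 67*k**3 + 250*k**2 + 317*k + 20)/(6*k**3 + 25*k**2 + 10*k - 36).
Factor: A=2*k + 8; B=1; C=k**3 + 25*k**2/6 + 5*k/3 - 6.
Key eq: (2*k + 8)·f(k+1) = (1)·f(k) + (k**3 + 25*k**2/6 + 5*k/3 - 6).
Degrees (1,0,3) ⇒ d ≤ 2.
Solving with deg f ≤ 2: f(k) = (k - 2)*(3*k + 2)/6.
R(k) = B(k−1)·f(k)/C(k) = (k - 2)*(3*k + 2)/(6*k**3 + 25*k**2 + 10*k - 36); s_k = R·t_k = -2**k*(k - 2)*(3*k + 2)*factorial(k + 3).
Δs = -2**k*(6*k**3 + 25*k**2 + 10*k - 36)*factorial(k + 3), as required.
Telescoping: Σ = s_(6) − s_(2) = -1857945600 − (0) = -1857945600.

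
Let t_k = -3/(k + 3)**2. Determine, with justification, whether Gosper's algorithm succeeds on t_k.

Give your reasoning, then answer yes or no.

Ratio r(k) = (k + 3)**2/(k + 4)**2.
Gosper form: A/B · C(k+1)/C(k) with A=k**2 + 6*k + 9, B=k**2 + 8*k + 16, C=1.
f must satisfy (k**2 + 6*k + 9)·f(k+1) − (k**2 + 6*k + 9)·f(k) = 1.
Degrees (2,2,0) ⇒ d ≤ 0.
Write f(k) = c0. Then LHS − RHS = -1, requiring -1 = 0: contradictory. No certificate.

No. Not Gosper-summable.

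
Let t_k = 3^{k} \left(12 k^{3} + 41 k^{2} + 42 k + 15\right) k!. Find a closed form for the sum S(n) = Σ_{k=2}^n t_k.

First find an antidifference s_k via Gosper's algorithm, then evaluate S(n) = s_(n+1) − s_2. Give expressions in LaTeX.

The ratio is 3*(12*k**4 + 89*k**3 + 237*k**2 + 270*k + 110)/(12*k**3 + 41*k**2 + 42*k + 15).
So A=3*k + 3 and B=1, with C=k**3 + 41*k**2/12 + 7*k/2 + 5/4.
Solve (3*k + 3)·f(k+1) − (1)·f(k) = k**3 + 41*k**2/12 + 7*k/2 + 5/4.
deg f ≤ 2 (via 1,0,3).
Solve for f: f(k) = (4*k**2 + 3*k - 3)/12 (degree 2 ≤ 2).
Certificate R = B(k−1)f/C = (4*k**2 + 3*k - 3)/(12*k**3 + 41*k**2 + 42*k + 15) gives s_k = 3**k*(4*k**2 + 3*k - 3)*factorial(k).
Δs = 3**k*(12*k**3 + 41*k**2 + 42*k + 15)*factorial(k), as required.
Telescope: S(n) = s_(n+1) − s_(2) = 3**(n + 1)*(4*n**2 + 11*n + 4)*factorial(n + 1) − (342) = 12*3**n*n**3*factorial(n) + 45*3**n*n**2*factorial(n) + 45*3**n*n*factorial(n) + 12*3**n*factorial(n) - 342.

S(n) = 12 \cdot 3^{n} n^{3} n! + 45 \cdot 3^{n} n^{2} n! + 45 \cdot 3^{n} n n! + 12 \cdot 3^{n} n! - 342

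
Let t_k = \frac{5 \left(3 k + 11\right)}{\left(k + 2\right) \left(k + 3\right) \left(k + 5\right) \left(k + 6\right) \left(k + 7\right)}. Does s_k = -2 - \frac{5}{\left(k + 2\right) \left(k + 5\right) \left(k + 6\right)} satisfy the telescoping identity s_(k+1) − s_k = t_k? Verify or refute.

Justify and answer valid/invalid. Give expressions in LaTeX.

s_(k+1) = -2 - 5/((k + 3)*(k + 6)*(k + 7))
s_(k+1) − s_k = 5*(3*k + 11)/(k**5 + 23*k**4 + 203*k**3 + 853*k**2 + 1692*k + 1260)
(s_(k+1) − s_k) − t_k = 0

valid (s_(k+1) − s_k reduces to t_k)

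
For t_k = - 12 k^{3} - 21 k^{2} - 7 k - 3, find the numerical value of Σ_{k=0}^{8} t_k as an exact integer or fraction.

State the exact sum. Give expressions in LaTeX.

Σ = -20115

Compute t_(k+1)/t_k: get (12*k**3 + 57*k**2 + 85*k + 43)/(12*k**3 + 21*k**2 + 7*k + 3).
Factor: A=1; B=1; C=k**3 + 7*k**2/4 + 7*k/12 + 1/4.
Key eq: (1)·f(k+1) = (1)·f(k) + (k**3 + 7*k**2/4 + 7*k/12 + 1/4).
Degrees (0,0,3) ⇒ d ≤ 4.
Solving with deg f ≤ 4: f(k) = k*(3*k**3 + k**2 - 4*k + 3)/12.
Then R = B(k−1)f/C = k*(3*k**3 + k**2 - 4*k + 3)/(12*k**3 + 21*k**2 + 7*k + 3), so s_k = R(k)·t_k = k*(-3*k**3 - k**2 + 4*k - 3).
Verify: -12*k**3 - 21*k**2 - 7*k - 3 matches t_k.
Sum = s_(9) − s_(0); s_(9) = -20115, s_(0) = 0 ⇒ -20115.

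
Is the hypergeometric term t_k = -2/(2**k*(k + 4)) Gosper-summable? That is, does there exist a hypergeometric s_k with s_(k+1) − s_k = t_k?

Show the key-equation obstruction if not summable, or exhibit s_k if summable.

Compute t_(k+1)/t_k: get (k + 4)/(2*(k + 5)).
Gosper form: A/B · C(k+1)/C(k) with A=k/2 + 2, B=k + 5, C=1.
Solve (k/2 + 2)·f(k+1) − (k + 4)·f(k) = 1.
Degrees (1,1,0) ⇒ d ≤ -1.
Bound -1 < 0, so the key equation has no polynomial solution.

No — key equation has no polynomial f.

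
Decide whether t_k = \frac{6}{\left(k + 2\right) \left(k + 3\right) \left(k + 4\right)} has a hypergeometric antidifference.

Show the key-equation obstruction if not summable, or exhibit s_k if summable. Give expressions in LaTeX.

t_(k+1)/t_k = (k + 2)/(k + 5).
Gosper form: A/B · C(k+1)/C(k) with A=k + 2, B=k + 5, C=1.
Need (k + 2)·f(k+1) − (k + 4)·f(k) = 1.
d = 2 from the (1,1,0) case.
Match coefficients ⇒ f(k) = k*(k + 5)/12.
Certificate R = B(k−1)f/C = k*(k + 4)*(k + 5)/12 gives s_k = k*(k + 5)/(2*(k + 2)*(k + 3)).
Δs = 6/(k**3 + 9*k**2 + 26*k + 24), as required.

Yes. s_k = \frac{k \left(k + 5\right)}{2 \left(k + 2\right) \left(k + 3\right)}.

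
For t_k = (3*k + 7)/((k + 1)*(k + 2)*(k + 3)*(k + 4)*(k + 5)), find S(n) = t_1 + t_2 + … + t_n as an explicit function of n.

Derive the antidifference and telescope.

S(n) = n*(n**2 + 11*n + 38)/(40*(n**3 + 11*n**2 + 38*n + 40))

Ratio r(k) = (k + 1)*(3*k + 10)/((k + 6)*(3*k + 7)).
Take A(k)=k + 1, B(k)=k + 6, C(k)=k + 7/3.
Set up (k + 1)·f(k+1) − (k + 5)·f(k) − (k + 7/3) = 0.
deg f ≤ 4 (via 1,1,1).
Match coefficients ⇒ f(k) = k*(k + 2)*(k**2 + 8*k + 19)/36.
Then R = B(k−1)f/C = k*(k + 2)*(k + 5)*(k**2 + 8*k + 19)/(12*(3*k + 7)), so s_k = R(k)·t_k = k*(k**2 + 8*k + 19)/(12*(k**3 + 8*k**2 + 19*k + 12)).
Check: Δs_k = (3*k + 7)/(k**5 + 15*k**4 + 85*k**3 + 225*k**2 + 274*k + 120). ✓
Telescope: S(n) = s_(n+1) − s_(1) = (n**3 + 11*n**2 + 38*n + 28)/(12*(n**3 + 11*n**2 + 38*n + 40)) − (7/120) = n*(n**2 + 11*n + 38)/(40*(n**3 + 11*n**2 + 38*n + 40)).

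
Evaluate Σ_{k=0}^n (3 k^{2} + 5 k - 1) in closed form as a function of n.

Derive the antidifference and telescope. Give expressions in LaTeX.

Step 1: r(k) = (3*k**2 + 11*k + 7)/(3*k**2 + 5*k - 1).
Gosper form: A/B · C(k+1)/C(k) with A=1, B=1, C=k**2 + 5*k/3 - 1/3.
f must satisfy (1)·f(k+1) − (1)·f(k) = k**2 + 5*k/3 - 1/3.
From deg A=0, deg B=0, deg C=2: d=3.
Solve for f: f(k) = k*(k**2 + k - 3)/3 (degree 3 ≤ 3).
Then R = B(k−1)f/C = k*(k**2 + k - 3)/(3*k**2 + 5*k - 1), so s_k = R(k)·t_k = k*(k**2 + k - 3).
Verify: 3*k**2 + 5*k - 1 matches t_k.
Telescope: S(n) = s_(n+1) − s_(0) = n**3 + 4*n**2 + 2*n - 1 − (0) = n**3 + 4*n**2 + 2*n - 1.

S(n) = n^{3} + 4 n^{2} + 2 n - 1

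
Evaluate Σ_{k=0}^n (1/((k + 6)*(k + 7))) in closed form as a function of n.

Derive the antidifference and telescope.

S(n) = (n + 1)/(6*(n + 7))

Ratio r(k) = (k + 6)/(k + 8).
Gosper form: A/B · C(k+1)/C(k) with A=k + 6, B=k + 8, C=1.
Need (k + 6)·f(k+1) − (k + 7)·f(k) = 1.
Bound: deg f ≤ 1.
A polynomial solution: f(k) = k/6.
Get s_k = R·t_k = k/(6*(k + 6)) with R(k) = B(k−1)f(k)/C(k) = k*(k + 7)/6.
Δs = 1/(k**2 + 13*k + 42), as required.
Evaluate: s_(n+1) = (n + 1)/(6*(n + 7)); subtract s_(0) = 0 ⇒ S(n) = (n + 1)/(6*(n + 7)).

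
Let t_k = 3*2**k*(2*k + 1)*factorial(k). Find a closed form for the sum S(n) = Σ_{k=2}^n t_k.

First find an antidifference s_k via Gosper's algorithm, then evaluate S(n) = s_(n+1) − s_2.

r(k) = 2*(k + 1)*(2*k + 3)/(2*k + 1) after simplifying.
Gosper form: A/B · C(k+1)/C(k) with A=2*k + 2, B=1, C=k + 1/2.
f must satisfy (2*k + 2)·f(k+1) − (1)·f(k) = k + 1/2.
From deg A=1, deg B=0, deg C=1: d=0.
A polynomial solution: f(k) = 1/2.
Certificate R = B(k−1)f/C = 1/(2*k + 1) gives s_k = 3*2**k*factorial(k).
s_(k+1) − s_k = 3*2**k*(2*k + 1)*factorial(k) = t_k.
s_(n+1) = 6*2**n*factorial(n + 1) and s_(2) = 24, so S(n) = 6*2**n*factorial(n + 1) - 24.

S(n) = 6*2**n*factorial(n + 1) - 24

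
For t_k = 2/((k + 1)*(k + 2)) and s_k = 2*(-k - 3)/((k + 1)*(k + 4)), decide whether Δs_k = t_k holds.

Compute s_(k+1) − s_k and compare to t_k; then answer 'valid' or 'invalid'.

s_(k+1) = 2*(-k - 4)/((k + 2)*(k + 5))
s_(k+1) − s_k = 2*(k**2 + 7*k + 14)/(k**4 + 12*k**3 + 49*k**2 + 78*k + 40)
(s_(k+1) − s_k) − t_k = 4*(-k - 3)/(k**4 + 12*k**3 + 49*k**2 + 78*k + 40)

Invalid: residual 4*(-k - 3)/(k**4 + 12*k**3 + 49*k**2 + 78*k + 40) ≠ 0.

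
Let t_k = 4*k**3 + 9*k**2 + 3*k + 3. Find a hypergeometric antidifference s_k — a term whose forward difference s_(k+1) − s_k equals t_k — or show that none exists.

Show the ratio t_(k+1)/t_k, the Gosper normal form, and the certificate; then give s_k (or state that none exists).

r(k) = (4*k**3 + 21*k**2 + 33*k + 19)/(4*k**3 + 9*k**2 + 3*k + 3) after simplifying.
Normal form (A,B,C) = (1, 1, k**3 + 9*k**2/4 + 3*k/4 + 3/4).
f must satisfy (1)·f(k+1) − (1)·f(k) = k**3 + 9*k**2/4 + 3*k/4 + 3/4.
deg f ≤ 4 (via 0,0,3).
A polynomial solution: f(k) = k*(k**3 + k**2 - 2*k + 3)/4.
R(k) = B(k−1)·f(k)/C(k) = k*(k**3 + k**2 - 2*k + 3)/(4*k**3 + 9*k**2 + 3*k + 3); s_k = R·t_k = k*(k**3 + k**2 - 2*k + 3).
Δs = 4*k**3 + 9*k**2 + 3*k + 3, as required.

s_k = k*(k**3 + k**2 - 2*k + 3)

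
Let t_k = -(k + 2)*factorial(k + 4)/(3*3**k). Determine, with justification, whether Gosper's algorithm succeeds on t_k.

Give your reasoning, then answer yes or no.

Yes. s_k = -factorial(k + 4)/3**k.

r(k) = (k + 3)*(k + 5)/(3*(k + 2)) after simplifying.
Normal form (A,B,C) = (k/3 + 5/3, 1, k + 2).
Need (k/3 + 5/3)·f(k+1) − (1)·f(k) = k + 2.
deg f ≤ 0 (via 1,0,1).
Solving with deg f ≤ 0: f(k) = 3.
So s_k = (B(k−1)f/C)·t_k = (3/(k + 2))·t_k = -factorial(k + 4)/3**k.
Δs = -(k + 2)*factorial(k + 4)/(3*3**k), as required.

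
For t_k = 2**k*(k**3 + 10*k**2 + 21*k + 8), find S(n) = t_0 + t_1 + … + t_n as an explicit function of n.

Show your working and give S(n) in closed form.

The ratio is 2*(k**3 + 13*k**2 + 44*k + 40)/(k**3 + 10*k**2 + 21*k + 8).
So A=2 and B=1, with C=k**3 + 10*k**2 + 21*k + 8.
f must satisfy (2)·f(k+1) − (1)·f(k) = k**3 + 10*k**2 + 21*k + 8.
Degrees (0,0,3) ⇒ d ≤ 3.
Match coefficients ⇒ f(k) = k*(k**2 + 4*k - 1).
Certificate R = B(k−1)f/C = k*(k**2 + 4*k - 1)/(k**3 + 10*k**2 + 21*k + 8) gives s_k = 2**k*k*(k**2 + 4*k - 1).
Δs = 2**k*(k**3 + 10*k**2 + 21*k + 8), as required.
Σ_(k=0)^n t_k = s_(n+1) − s_(0) = (2**(n + 1)*(n**3 + 7*n**2 + 10*n + 4)) − (0), i.e. 2**(n + 1)*(n**3 + 7*n**2 + 10*n + 4).

S(n) = 2**(n + 1)*(n**3 + 7*n**2 + 10*n + 4)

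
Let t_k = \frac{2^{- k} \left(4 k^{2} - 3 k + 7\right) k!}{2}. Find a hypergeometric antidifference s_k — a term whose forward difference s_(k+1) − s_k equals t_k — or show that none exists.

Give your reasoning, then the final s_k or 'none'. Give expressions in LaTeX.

Step 1: r(k) = (k + 1)*(-3*k + 4*(k + 1)**2 + 4)/(2*(4*k**2 - 3*k + 7)).
Gosper form: A/B · C(k+1)/C(k) with A=k/2 + 1/2, B=1, C=k**2 - 3*k/4 + 7/4.
f must satisfy (k/2 + 1/2)·f(k+1) − (1)·f(k) = k**2 - 3*k/4 + 7/4.
Bound: deg f ≤ 1.
Coefficient equations give f(k) = (4*k - 3)/2.
Get s_k = R·t_k = (4*k - 3)*factorial(k)/2**k with R(k) = B(k−1)f(k)/C(k) = 2*(4*k - 3)/(4*k**2 - 3*k + 7).
s_(k+1) − s_k = (4*k**2 - 3*k + 7)*factorial(k)/(2*2**k) = t_k.

s_k = 2^{- k} \left(4 k - 3\right) k!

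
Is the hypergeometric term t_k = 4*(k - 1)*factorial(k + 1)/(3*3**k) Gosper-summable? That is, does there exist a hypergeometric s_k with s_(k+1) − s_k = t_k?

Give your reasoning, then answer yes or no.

Step 1: r(k) = k*(k + 2)/(3*(k - 1)).
Take A(k)=k/3 + 2/3, B(k)=1, C(k)=k - 1.
f must satisfy (k/3 + 2/3)·f(k+1) − (1)·f(k) = k - 1.
Degrees (1,0,1) ⇒ d ≤ 0.
Solving with deg f ≤ 0: f(k) = 3.
Then R = B(k−1)f/C = 3/(k - 1), so s_k = R(k)·t_k = 4*factorial(k + 1)/3**k.
Δs = 4*(k - 1)*factorial(k + 1)/(3*3**k), as required.

Yes. s_k = 4*factorial(k + 1)/3**k.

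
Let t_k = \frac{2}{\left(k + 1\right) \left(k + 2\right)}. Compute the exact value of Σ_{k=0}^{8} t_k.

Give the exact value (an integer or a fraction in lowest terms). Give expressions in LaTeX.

Step 1: r(k) = (k + 1)/(k + 3).
A = k + 1, B = k + 3, C = 1.
Key eq: (k + 1)·f(k+1) = (k + 2)·f(k) + (1).
From deg A=1, deg B=1, deg C=0: d=1.
Solving with deg f ≤ 1: f(k) = k.
R(k) = B(k−1)·f(k)/C(k) = k*(k + 2); s_k = R·t_k = 2*k/(k + 1).
Verify: 2/(k**2 + 3*k + 2) matches t_k.
Evaluate s at k=9 and k=0: 9/5 and 0; difference 9/5.

Σ = 9/5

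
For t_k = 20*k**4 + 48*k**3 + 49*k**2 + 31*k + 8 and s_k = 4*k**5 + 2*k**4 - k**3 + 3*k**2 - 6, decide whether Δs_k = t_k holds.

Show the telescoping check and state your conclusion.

s_(k+1) = 4*k**5 + 22*k**4 + 47*k**3 + 52*k**2 + 31*k + 2
s_(k+1) − s_k = 20*k**4 + 48*k**3 + 49*k**2 + 31*k + 8
(s_(k+1) − s_k) − t_k = 0

Valid — Δs_k = t_k.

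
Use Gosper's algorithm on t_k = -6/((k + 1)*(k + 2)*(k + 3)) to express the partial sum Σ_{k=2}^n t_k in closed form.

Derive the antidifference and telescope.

t_(k+1)/t_k = (k + 1)/(k + 4).
Gosper form: A/B · C(k+1)/C(k) with A=k + 1, B=k + 4, C=1.
Key eq: (k + 1)·f(k+1) = (k + 3)·f(k) + (1).
Degrees (1,1,0) ⇒ d ≤ 2.
Solving with deg f ≤ 2: f(k) = k*(k + 3)/4.
Get s_k = R·t_k = 3*k*(-k - 3)/(2*(k + 1)*(k + 2)) with R(k) = B(k−1)f(k)/C(k) = k*(k + 3)**2/4.
Δs = -6/(k**3 + 6*k**2 + 11*k + 6), as required.
s_(n+1) = 3*(-n**2 - 5*n - 4)/(2*(n**2 + 5*n + 6)) and s_(2) = -5/4, so S(n) = (-n**2 - 5*n + 6)/(4*(n**2 + 5*n + 6)).

S(n) = (-n**2 - 5*n + 6)/(4*(n**2 + 5*n + 6))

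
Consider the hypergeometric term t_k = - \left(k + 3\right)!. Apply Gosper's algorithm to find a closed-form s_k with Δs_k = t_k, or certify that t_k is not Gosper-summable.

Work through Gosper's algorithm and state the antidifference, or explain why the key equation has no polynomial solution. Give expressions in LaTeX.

Step 1: r(k) = k + 4.
Take A(k)=k + 4, B(k)=1, C(k)=1.
Set up (k + 4)·f(k+1) − (1)·f(k) − (1) = 0.
Degrees (1,0,0) ⇒ d ≤ -1.
Negative degree bound (-1): no f exists, t_k not Gosper-summable.

not Gosper-summable; s_k does not exist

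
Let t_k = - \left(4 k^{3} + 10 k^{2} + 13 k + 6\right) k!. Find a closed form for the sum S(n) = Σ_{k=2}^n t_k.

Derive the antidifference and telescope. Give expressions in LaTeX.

The ratio is (4*k**4 + 26*k**3 + 67*k**2 + 78*k + 33)/(4*k**3 + 10*k**2 + 13*k + 6).
Factor: A=k + 1; B=1; C=k**3 + 5*k**2/2 + 13*k/4 + 3/2.
Solve (k + 1)·f(k+1) − (1)·f(k) = k**3 + 5*k**2/2 + 13*k/4 + 3/2.
deg f ≤ 2 (via 1,0,3).
Solve for f: f(k) = (4*k**2 + 2*k - 1)/4 (degree 2 ≤ 2).
Then R = B(k−1)f/C = (4*k**2 + 2*k - 1)/(4*k**3 + 10*k**2 + 13*k + 6), so s_k = R(k)·t_k = -(4*k**2 + 2*k - 1)*factorial(k).
Δs = -(4*k**3 + 10*k**2 + 13*k + 6)*factorial(k), as required.
Telescope: S(n) = s_(n+1) − s_(2) = -(4*n**2 + 10*n + 5)*factorial(n + 1) − (-38) = -4*n**3*factorial(n) - 14*n**2*factorial(n) - 15*n*factorial(n) - 5*factorial(n) + 38.

S(n) = - 4 n^{3} n! - 14 n^{2} n! - 15 n n! - 5 n! + 38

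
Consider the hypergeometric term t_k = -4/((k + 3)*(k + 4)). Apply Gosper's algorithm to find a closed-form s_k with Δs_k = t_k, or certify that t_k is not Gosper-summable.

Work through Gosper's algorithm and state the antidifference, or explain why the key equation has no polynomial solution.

Ratio r(k) = (k + 3)/(k + 5).
So A=k + 3 and B=k + 5, with C=1.
Solve (k + 3)·f(k+1) − (k + 4)·f(k) = 1.
deg f ≤ 1 (via 1,1,0).
A polynomial solution: f(k) = k/3.
Certificate R = B(k−1)f/C = k*(k + 4)/3 gives s_k = -4*k/(3*k + 9).
Verify: -4/(k**2 + 7*k + 12) matches t_k.

s_k = -4*k/(3*k + 9)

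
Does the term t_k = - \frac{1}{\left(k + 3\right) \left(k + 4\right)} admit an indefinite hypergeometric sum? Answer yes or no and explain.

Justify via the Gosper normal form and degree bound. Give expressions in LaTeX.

Compute t_(k+1)/t_k: get (k + 3)/(k + 5).
Gosper form: A/B · C(k+1)/C(k) with A=k + 3, B=k + 5, C=1.
Key eq: (k + 3)·f(k+1) = (k + 4)·f(k) + (1).
d = 1 from the (1,1,0) case.
A polynomial solution: f(k) = k/3.
R(k) = B(k−1)·f(k)/C(k) = k*(k + 4)/3; s_k = R·t_k = -k/(3*k + 9).
Verify: -1/(k**2 + 7*k + 12) matches t_k.

Yes. s_k = - \frac{k}{3 k + 9}.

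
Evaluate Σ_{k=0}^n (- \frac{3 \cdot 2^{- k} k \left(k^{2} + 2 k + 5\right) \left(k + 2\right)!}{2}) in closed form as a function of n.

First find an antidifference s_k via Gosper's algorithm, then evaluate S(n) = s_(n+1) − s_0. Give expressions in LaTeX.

Ratio r(k) = (k + 1)*(k + 3)*(2*k + (k + 1)**2 + 7)/(2*k*(k**2 + 2*k + 5)).
Take A(k)=k/2 + 3/2, B(k)=1, C(k)=k**3 + 2*k**2 + 5*k.
Set up (k/2 + 3/2)·f(k+1) − (1)·f(k) − (k**3 + 2*k**2 + 5*k) = 0.
From deg A=1, deg B=0, deg C=3: d=2.
Coefficient equations give f(k) = 2*k*(k - 1).
Certificate R = B(k−1)f/C = 2*(k - 1)/(k**2 + 2*k + 5) gives s_k = -3*k*(k - 1)*factorial(k + 2)/2**k.
Check: Δs_k = -3*k*(k**2 + 2*k + 5)*factorial(k + 2)/(2*2**k). ✓
Telescope: S(n) = s_(n+1) − s_(0) = -3*2**(-n - 1)*n*(n + 1)*factorial(n + 3) − (0) = -3*2**(-n - 1)*n*(n + 1)*factorial(n + 3).

S(n) = - 3 \cdot 2^{- n - 1} n \left(n + 1\right) \left(n + 3\right)!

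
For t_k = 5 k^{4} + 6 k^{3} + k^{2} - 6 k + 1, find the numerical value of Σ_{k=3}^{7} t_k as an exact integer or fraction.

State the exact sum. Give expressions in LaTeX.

Σ = 27935

t_(k+1)/t_k = (5*k**4 + 26*k**3 + 49*k**2 + 34*k + 7)/(5*k**4 + 6*k**3 + k**2 - 6*k + 1).
Take A(k)=1, B(k)=1, C(k)=k**4 + 6*k**3/5 + k**2/5 - 6*k/5 + 1/5.
Solve (1)·f(k+1) − (1)·f(k) = k**4 + 6*k**3/5 + k**2/5 - 6*k/5 + 1/5.
Degrees (0,0,4) ⇒ d ≤ 5.
A polynomial solution: f(k) = k*(k**4 - k**3 - k**2 - 2*k + 4)/5.
Get s_k = R·t_k = k*(k**4 - k**3 - k**2 - 2*k + 4) with R(k) = B(k−1)f(k)/C(k) = k*(k**4 - k**3 - k**2 - 2*k + 4)/(5*k**4 + 6*k**3 + k**2 - 6*k + 1).
Δs = 5*k**4 + 6*k**3 + k**2 - 6*k + 1, as required.
Sum = s_(8) − s_(3); s_(8) = 28064, s_(3) = 129 ⇒ 27935.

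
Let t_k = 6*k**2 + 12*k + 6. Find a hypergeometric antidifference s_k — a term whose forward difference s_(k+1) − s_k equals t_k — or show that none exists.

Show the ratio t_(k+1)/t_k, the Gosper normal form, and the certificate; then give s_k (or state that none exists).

The ratio is (k**2 + 4*k + 4)/(k**2 + 2*k + 1).
A = 1, B = 1, C = k**2 + 2*k + 1.
f must satisfy (1)·f(k+1) − (1)·f(k) = k**2 + 2*k + 1.
Bound: deg f ≤ 3.
Coefficient equations give f(k) = k*(k + 1)*(2*k + 1)/6.
Certificate R = B(k−1)f/C = k*(2*k + 1)/(6*(k + 1)) gives s_k = k*(2*k**2 + 3*k + 1).
Verify: 6*k**2 + 12*k + 6 matches t_k.

s_k = k*(2*k**2 + 3*k + 1)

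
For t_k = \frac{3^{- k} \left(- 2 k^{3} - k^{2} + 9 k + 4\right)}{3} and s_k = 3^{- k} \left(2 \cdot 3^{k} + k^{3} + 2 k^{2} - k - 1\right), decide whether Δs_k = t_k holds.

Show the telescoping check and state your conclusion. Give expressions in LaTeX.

s_(k+1) = (6*3**k + k**3 + 5*k**2 + 6*k + 1)/(3*3**k)
s_(k+1) − s_k = (-2*k**3 - k**2 + 9*k + 4)/(3*3**k)
(s_(k+1) − s_k) − t_k = 0

Valid: the claim telescopes to t_k.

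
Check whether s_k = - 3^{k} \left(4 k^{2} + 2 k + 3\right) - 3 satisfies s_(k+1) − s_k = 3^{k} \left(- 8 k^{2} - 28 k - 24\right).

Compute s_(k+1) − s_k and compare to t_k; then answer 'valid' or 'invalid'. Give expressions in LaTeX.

s_(k+1) = 3*3**k*(-2*k - 4*(k + 1)**2 - 5) - 3
s_(k+1) − s_k = 3**k*(-8*k**2 - 28*k - 24)
(s_(k+1) − s_k) − t_k = 0

valid (s_(k+1) − s_k reduces to t_k)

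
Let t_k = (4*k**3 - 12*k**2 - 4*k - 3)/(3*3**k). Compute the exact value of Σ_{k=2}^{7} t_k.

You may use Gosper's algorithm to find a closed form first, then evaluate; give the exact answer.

Σ = -1000/2187

Ratio r(k) = (4*k**3 - 16*k - 15)/(3*(4*k**3 - 12*k**2 - 4*k - 3)).
A = 1/3, B = 1, C = k**3 - 3*k**2 - k - 3/4.
Solve (1/3)·f(k+1) − (1)·f(k) = k**3 - 3*k**2 - k - 3/4.
Degrees (0,0,3) ⇒ d ≤ 3.
A polynomial solution: f(k) = -3*(2*k**3 - 3*k**2 - 2*k - 3)/4.
Then R = B(k−1)f/C = -3*(2*k**3 - 3*k**2 - 2*k - 3)/(4*k**3 - 12*k**2 - 4*k - 3), so s_k = R(k)·t_k = (-2*k**3 + 3*k**2 + 2*k + 3)/3**k.
Verify: (4*k**3 - 12*k**2 - 4*k - 3)/(3*3**k) matches t_k.
Sum = s_(8) − s_(2); s_(8) = -271/2187, s_(2) = 1/3 ⇒ -1000/2187.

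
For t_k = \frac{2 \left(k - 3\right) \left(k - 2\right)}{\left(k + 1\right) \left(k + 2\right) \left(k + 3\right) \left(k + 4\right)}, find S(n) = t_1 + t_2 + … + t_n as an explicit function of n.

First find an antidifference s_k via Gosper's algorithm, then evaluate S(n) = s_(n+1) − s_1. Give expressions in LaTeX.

S(n) = \frac{n \left(n^{2} - 3 n + 14\right)}{6 \left(n^{3} + 9 n^{2} + 26 n + 24\right)}

Compute t_(k+1)/t_k: get (k - 1)*(k + 1)/((k - 3)*(k + 5)).
Factor: A=k + 1; B=k + 5; C=k**2 - 5*k + 6.
Set up (k + 1)·f(k+1) − (k + 4)·f(k) − (k**2 - 5*k + 6) = 0.
d = 3 from the (1,1,2) case.
Coefficient equations give f(k) = k*(k**2 + 3*k + 14)/3.
R(k) = B(k−1)·f(k)/C(k) = k*(k + 4)*(k**2 + 3*k + 14)/(3*(k - 3)*(k - 2)); s_k = R·t_k = 2*k*(k**2 + 3*k + 14)/(3*(k**3 + 6*k**2 + 11*k + 6)).
Verify: 2*(k**2 - 5*k + 6)/(k**4 + 10*k**3 + 35*k**2 + 50*k + 24) matches t_k.
Telescope: S(n) = s_(n+1) − s_(1) = 2*(n**3 + 6*n**2 + 23*n + 18)/(3*(n**3 + 9*n**2 + 26*n + 24)) − (1/2) = n*(n**2 - 3*n + 14)/(6*(n**3 + 9*n**2 + 26*n + 24)).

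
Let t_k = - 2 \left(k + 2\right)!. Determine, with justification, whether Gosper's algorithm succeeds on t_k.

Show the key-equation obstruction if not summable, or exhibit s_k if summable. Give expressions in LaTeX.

No. Not Gosper-summable.

Compute t_(k+1)/t_k: get k + 3.
Normal form (A,B,C) = (k + 3, 1, 1).
Set up (k + 3)·f(k+1) − (1)·f(k) − (1) = 0.
Degrees (1,0,0) ⇒ d ≤ -1.
d = -1 < 0 ⇒ no nonzero polynomial f; not summable.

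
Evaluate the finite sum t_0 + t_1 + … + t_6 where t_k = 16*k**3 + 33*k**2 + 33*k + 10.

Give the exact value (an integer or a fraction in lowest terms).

Σ = 10822

Ratio r(k) = (16*k**3 + 81*k**2 + 147*k + 92)/(16*k**3 + 33*k**2 + 33*k + 10).
A = 1, B = 1, C = k**3 + 33*k**2/16 + 33*k/16 + 5/8.
Set up (1)·f(k+1) − (1)·f(k) − (k**3 + 33*k**2/16 + 33*k/16 + 5/8) = 0.
Degrees (0,0,3) ⇒ d ≤ 4.
Coefficient equations give f(k) = k*(4*k**3 + 3*k**2 + 4*k - 1)/16.
So s_k = (B(k−1)f/C)·t_k = (k*(4*k**3 + 3*k**2 + 4*k - 1)/(16*k**3 + 33*k**2 + 33*k + 10))·t_k = k*(4*k**3 + 3*k**2 + 4*k - 1).
Verify: 16*k**3 + 33*k**2 + 33*k + 10 matches t_k.
Evaluate s at k=7 and k=0: 10822 and 0; difference 10822.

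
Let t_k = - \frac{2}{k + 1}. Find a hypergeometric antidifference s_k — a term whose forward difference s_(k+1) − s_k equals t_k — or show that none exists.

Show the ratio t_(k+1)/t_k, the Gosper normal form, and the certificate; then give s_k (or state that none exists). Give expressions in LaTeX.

not Gosper-summable; s_k does not exist

r(k) = (k + 1)/(k + 2) after simplifying.
Gosper form: A/B · C(k+1)/C(k) with A=k + 1, B=k + 2, C=1.
Need (k + 1)·f(k+1) − (k + 1)·f(k) = 1.
Bound: deg f ≤ 0.
Write f(k) = c0. Then LHS − RHS = -1, requiring -1 = 0: contradictory. No certificate.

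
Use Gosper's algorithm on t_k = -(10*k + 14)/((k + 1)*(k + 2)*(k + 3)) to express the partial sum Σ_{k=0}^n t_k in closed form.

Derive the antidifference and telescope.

Ratio r(k) = (k + 1)*(5*k + 12)/((k + 4)*(5*k + 7)).
Factor: A=k + 1; B=k + 4; C=k + 7/5.
Key eq: (k + 1)·f(k+1) = (k + 3)·f(k) + (k + 7/5).
d = 2 from the (1,1,1) case.
Match coefficients ⇒ f(k) = k*(3*k + 4)/5.
Certificate R = B(k−1)f/C = k*(k + 3)*(3*k + 4)/(5*k + 7) gives s_k = -2*k*(3*k + 4)/((k + 1)*(k + 2)).
Δs = 2*(-5*k - 7)/(k**3 + 6*k**2 + 11*k + 6), as required.
Σ_(k=0)^n t_k = s_(n+1) − s_(0) = (2*(-3*n**2 - 10*n - 7)/(n**2 + 5*n + 6)) − (0), i.e. 2*(-3*n**2 - 10*n - 7)/(n**2 + 5*n + 6).

S(n) = 2*(-3*n**2 - 10*n - 7)/(n**2 + 5*n + 6)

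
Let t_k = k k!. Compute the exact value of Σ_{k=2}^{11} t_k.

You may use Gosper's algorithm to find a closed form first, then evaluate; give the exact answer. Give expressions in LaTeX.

The ratio is (k + 1)**2/k.
Factor: A=k + 1; B=1; C=k.
Set up (k + 1)·f(k+1) − (1)·f(k) − (k) = 0.
From deg A=1, deg B=0, deg C=1: d=0.
Solve for f: f(k) = 1 (degree 0 ≤ 0).
So s_k = (B(k−1)f/C)·t_k = (1/k)·t_k = factorial(k).
Check: Δs_k = k*factorial(k). ✓
Evaluate s at k=12 and k=2: 479001600 and 2; difference 479001598.

Σ = 479001598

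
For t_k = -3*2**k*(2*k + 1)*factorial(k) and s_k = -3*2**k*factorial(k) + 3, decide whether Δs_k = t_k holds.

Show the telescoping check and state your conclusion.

s_(k+1) = -6*2**k*k*factorial(k) - 6*2**k*factorial(k) + 3
s_(k+1) − s_k = -3*2**k*(2*k + 1)*factorial(k)
(s_(k+1) − s_k) − t_k = 0

Valid — Δs_k = t_k.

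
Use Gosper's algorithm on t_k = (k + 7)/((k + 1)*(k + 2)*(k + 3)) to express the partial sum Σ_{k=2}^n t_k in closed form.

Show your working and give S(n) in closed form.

t_(k+1)/t_k = (k + 1)*(k + 8)/((k + 4)*(k + 7)).
Gosper form: A/B · C(k+1)/C(k) with A=k + 1, B=k + 4, C=k + 7.
Key eq: (k + 1)·f(k+1) = (k + 3)·f(k) + (k + 7).
deg f ≤ 2 (via 1,1,1).
Solving with deg f ≤ 2: f(k) = k*(2*k + 5).
R(k) = B(k−1)·f(k)/C(k) = k*(k + 3)*(2*k + 5)/(k + 7); s_k = R·t_k = k*(2*k + 5)/((k + 1)*(k + 2)).
Verify: (k + 7)/(k**3 + 6*k**2 + 11*k + 6) matches t_k.
s_(n+1) = (2*n**2 + 9*n + 7)/(n**2 + 5*n + 6) and s_(2) = 3/2, so S(n) = (n**2 + 3*n - 4)/(2*(n**2 + 5*n + 6)).

S(n) = (n**2 + 3*n - 4)/(2*(n**2 + 5*n + 6))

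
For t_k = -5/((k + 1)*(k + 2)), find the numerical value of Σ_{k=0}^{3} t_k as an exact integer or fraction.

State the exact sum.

Σ = -4

The ratio is (k + 1)/(k + 3).
A = k + 1, B = k + 3, C = 1.
Set up (k + 1)·f(k+1) − (k + 2)·f(k) − (1) = 0.
From deg A=1, deg B=1, deg C=0: d=1.
Solve for f: f(k) = k (degree 1 ≤ 1).
R(k) = B(k−1)·f(k)/C(k) = k*(k + 2); s_k = R·t_k = -5*k/(k + 1).
Check: Δs_k = -5/(k**2 + 3*k + 2). ✓
Telescoping: Σ = s_(4) − s_(0) = -4 − (0) = -4.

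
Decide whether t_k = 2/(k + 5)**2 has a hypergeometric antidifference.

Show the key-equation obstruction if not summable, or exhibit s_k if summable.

No. Not Gosper-summable.

Step 1: r(k) = (k + 5)**2/(k + 6)**2.
A = k**2 + 10*k + 25, B = k**2 + 12*k + 36, C = 1.
Set up (k**2 + 10*k + 25)·f(k+1) − (k**2 + 10*k + 25)·f(k) − (1) = 0.
deg f ≤ 0 (via 2,2,0).
Generic f = c0 gives residual -1; -1 = 0 cannot hold, so t_k is not Gosper-summable.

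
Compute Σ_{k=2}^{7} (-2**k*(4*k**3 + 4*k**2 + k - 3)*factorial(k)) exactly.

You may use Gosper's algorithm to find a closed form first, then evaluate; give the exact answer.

t_(k+1)/t_k = 2*(4*k**4 + 20*k**3 + 37*k**2 + 27*k + 6)/(4*k**3 + 4*k**2 + k - 3).
Normal form (A,B,C) = (2*k + 2, 1, k**3 + k**2 + k/4 - 3/4).
Need (2*k + 2)·f(k+1) − (1)·f(k) = k**3 + k**2 + k/4 - 3/4.
From deg A=1, deg B=0, deg C=3: d=2.
A polynomial solution: f(k) = (2*k**2 - 3*k - 1)/4.
Get s_k = R·t_k = 2**k*(-2*k**2 + 3*k + 1)*factorial(k) with R(k) = B(k−1)f(k)/C(k) = (2*k**2 - 3*k - 1)/(4*k**3 + 4*k**2 + k - 3).
Verify: -2**k*(4*k**3 + 4*k**2 + k - 3)*factorial(k) matches t_k.
Evaluate s at k=8 and k=2: -1063157760 and -8; difference -1063157752.

Σ = -1063157752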